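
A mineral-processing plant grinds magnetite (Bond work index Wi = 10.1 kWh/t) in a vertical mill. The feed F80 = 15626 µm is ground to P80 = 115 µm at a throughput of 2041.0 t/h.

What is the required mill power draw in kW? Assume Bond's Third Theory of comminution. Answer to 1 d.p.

W = 10·Wi·[P80^(−½) − F80^(−½)]
W = 10·10.1·(1/√115 − 1/√15626) = 10·10.1·(0.085251) = 8.6103 kWh/t
Mill draw = 8.6103 × 2041.0 = 17573.7 kW

P = 17573.7 kW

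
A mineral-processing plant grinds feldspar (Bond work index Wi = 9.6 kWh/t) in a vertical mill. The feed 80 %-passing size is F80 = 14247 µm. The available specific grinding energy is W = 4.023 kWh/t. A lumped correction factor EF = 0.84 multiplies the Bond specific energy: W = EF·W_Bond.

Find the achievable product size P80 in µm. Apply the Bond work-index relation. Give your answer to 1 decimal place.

P80 = 294.6 µm

W = 10 Wi / √P80 − 10 Wi / √F80
W_Bond = W / EF = 4.023 / 0.84 = 4.7893 kWh/t
⇒ 1/√P80 = W_Bond/(10 Wi) + 1/√F80
  = 4.7893/(10·9.6) + 1/√14247 = 0.049888 + 0.008378 = 0.058266
P80 = (1/0.058266)² = 17.1626² = 294.55 µm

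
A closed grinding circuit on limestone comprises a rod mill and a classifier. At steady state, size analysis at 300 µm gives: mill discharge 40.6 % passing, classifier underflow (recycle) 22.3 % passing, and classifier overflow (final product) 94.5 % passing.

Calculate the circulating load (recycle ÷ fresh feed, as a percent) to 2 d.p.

CL = 294.54 %

Classifier node, passing 300 µm:
Fd + Rd = Ru + Fo ⇒ R/F = (o−d)/(d−u)
r = (94.5 − 40.6)/(40.6 − 22.3) = 53.9/18.3 = 2.9454
CL = 100·r = 294.54 %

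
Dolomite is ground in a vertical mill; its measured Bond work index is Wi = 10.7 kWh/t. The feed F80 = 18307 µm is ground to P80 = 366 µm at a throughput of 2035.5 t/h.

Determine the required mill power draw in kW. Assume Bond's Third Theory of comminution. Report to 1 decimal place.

P = 9774.8 kW

Bond: W = 10·Wi·(1/√P80 − 1/√F80)
W = 10·10.7·(1/√366 − 1/√18307) = 10·10.7·(0.044880) = 4.8022 kWh/t
P = W·T = 4.8022·2035.5 = 9774.8 kW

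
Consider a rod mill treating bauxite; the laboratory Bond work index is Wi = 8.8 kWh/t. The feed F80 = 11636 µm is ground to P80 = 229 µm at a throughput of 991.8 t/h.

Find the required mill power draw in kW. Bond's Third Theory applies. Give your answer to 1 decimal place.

W = 10·Wi·(P80^(-½) − F80^(-½))
W = 10·8.8·(1/√229 − 1/√11636) = 10·8.8·(0.056811) = 4.9994 kWh/t
P_mill = W·ṁ = 4.9994·991.8 = 4958.4 kW

P = 4958.4 kW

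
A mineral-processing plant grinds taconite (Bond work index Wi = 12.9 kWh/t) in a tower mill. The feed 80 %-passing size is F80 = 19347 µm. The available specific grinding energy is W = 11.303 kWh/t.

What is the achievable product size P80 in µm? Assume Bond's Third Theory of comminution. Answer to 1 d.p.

P80 = 111.2 µm

Bond:  W = 10 Wi (1/√P − 1/√F)
⇒ 1/√P80 = W/(10 Wi) + 1/√F80
  = 11.3030/(10·12.9) + 1/√19347 = 0.087620 + 0.007189 = 0.094810
P80 = (1/0.094810)² = 10.5475² = 111.25 µm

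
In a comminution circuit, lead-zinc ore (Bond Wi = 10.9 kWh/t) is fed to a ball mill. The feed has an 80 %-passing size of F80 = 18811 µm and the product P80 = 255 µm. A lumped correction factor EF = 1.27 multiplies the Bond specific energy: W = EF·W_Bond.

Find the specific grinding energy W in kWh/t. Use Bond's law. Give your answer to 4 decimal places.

W = 10·Wi·(P80^(-½) − F80^(-½))
1/√255 = 0.062622;  1/√18811 = 0.007291
W = 10·10.9·(0.062622 − 0.007291) = 6.0311 kWh/t
W_actual = 1.27 × 6.0311 = 7.6595 kWh/t

W = 7.6595 kWh/t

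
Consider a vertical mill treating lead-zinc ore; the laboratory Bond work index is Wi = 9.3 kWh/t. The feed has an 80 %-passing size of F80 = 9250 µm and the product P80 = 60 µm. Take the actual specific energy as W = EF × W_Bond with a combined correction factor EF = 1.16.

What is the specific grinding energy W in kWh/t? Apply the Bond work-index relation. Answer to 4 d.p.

W = 12.8056 kWh/t

W = 10·Wi·(P80^(-½) − F80^(-½))
1/√60 = 0.129099;  1/√9250 = 0.010398
W = 10·9.3·(0.129099 − 0.010398) = 11.0393 kWh/t
With EF = 1.16: W = 11.0393·1.16 = 12.8056 kWh/t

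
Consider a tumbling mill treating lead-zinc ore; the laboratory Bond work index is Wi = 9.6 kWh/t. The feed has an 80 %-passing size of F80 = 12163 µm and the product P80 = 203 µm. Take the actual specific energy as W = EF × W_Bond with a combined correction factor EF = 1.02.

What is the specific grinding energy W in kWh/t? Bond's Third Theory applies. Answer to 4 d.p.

W = 5.9848 kWh/t

Bond: W = 10·Wi·(1/√P80 − 1/√F80)
1/√203 = 0.070186;  1/√12163 = 0.009067
W = 10·9.6·(0.070186 − 0.009067) = 5.8674 kWh/t
Apply correction: 5.8674 × 1.02 = 5.9848 kWh/t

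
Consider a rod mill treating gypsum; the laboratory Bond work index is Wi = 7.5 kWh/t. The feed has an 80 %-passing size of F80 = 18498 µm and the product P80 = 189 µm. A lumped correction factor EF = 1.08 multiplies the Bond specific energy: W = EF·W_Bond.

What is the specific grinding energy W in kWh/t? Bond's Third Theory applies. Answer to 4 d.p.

W = 10 Wi (1/√P80 − 1/√F80)  [Bond]
1/√189 = 0.072739;  1/√18498 = 0.007353
W = 10·7.5·(0.072739 − 0.007353) = 4.9040 kWh/t
Corrected W = EF·W_Bond = 1.08·4.9040 = 5.2963 kWh/t

W = 5.2963 kWh/t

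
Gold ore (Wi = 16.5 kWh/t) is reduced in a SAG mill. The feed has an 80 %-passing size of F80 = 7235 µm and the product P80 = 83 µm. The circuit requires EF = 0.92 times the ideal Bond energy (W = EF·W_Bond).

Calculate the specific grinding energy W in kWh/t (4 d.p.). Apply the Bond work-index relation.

W = 14.8776 kWh/t

W_Bond = 10·Wi·(1/√P₈₀ − 1/√F₈₀)
1/√83 = 0.109764;  1/√7235 = 0.011757
W = 10·16.5·(0.109764 − 0.011757) = 16.1713 kWh/t
W_actual = 0.92 × 16.1713 = 14.8776 kWh/t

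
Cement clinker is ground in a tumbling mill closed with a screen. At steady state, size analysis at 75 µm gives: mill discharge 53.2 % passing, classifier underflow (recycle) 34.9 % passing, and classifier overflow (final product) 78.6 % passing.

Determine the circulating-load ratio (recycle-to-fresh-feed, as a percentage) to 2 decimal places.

Two-product formula at 75 µm:
d + r·d = r·u + o → r(d−u) = o−d
r = (78.6 − 53.2)/(53.2 − 34.9) = 25.4/18.3 = 1.3880
CL = 100·r = 138.80 %

CL = 138.80 %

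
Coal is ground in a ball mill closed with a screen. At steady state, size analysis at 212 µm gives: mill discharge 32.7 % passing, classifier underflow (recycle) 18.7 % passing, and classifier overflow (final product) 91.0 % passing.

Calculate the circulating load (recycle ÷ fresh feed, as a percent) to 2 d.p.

Mass balance on the −212 µm fraction:
(1+r)·d = r·u + o ⇒ r = (o−d)/(d−u)
r = (91.0 − 32.7)/(32.7 − 18.7) = 58.3/14.0 = 4.1643
CL = 100·r = 416.43 %

CL = 416.43 %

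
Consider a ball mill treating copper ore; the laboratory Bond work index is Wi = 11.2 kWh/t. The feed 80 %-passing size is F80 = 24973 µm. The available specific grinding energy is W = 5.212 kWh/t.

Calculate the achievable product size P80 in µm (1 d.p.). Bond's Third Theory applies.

W = 10 Wi (P80^-0.5 − F80^-0.5)
⇒ 1/√P80 = W/(10·Wi) + 1/√F80
  = 5.2120/(10·11.2) + 1/√24973 = 0.046536 + 0.006328 = 0.052864
P80 = (1/0.052864)² = 18.9166² = 357.84 µm

P80 = 357.8 µm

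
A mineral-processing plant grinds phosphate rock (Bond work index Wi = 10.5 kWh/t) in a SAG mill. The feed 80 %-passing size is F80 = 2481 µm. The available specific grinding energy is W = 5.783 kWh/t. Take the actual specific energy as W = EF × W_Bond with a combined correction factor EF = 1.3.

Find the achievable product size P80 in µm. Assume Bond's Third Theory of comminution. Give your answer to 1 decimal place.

W = 10·Wi·(P80^(-½) − F80^(-½))
W_Bond = W / EF = 5.783 / 1.3 = 4.4485 kWh/t
P80^(−½) = W_Bond/(10 Wi) + F80^(−½)
  = 4.4485/(10·10.5) + 1/√2481 = 0.042366 + 0.020076 = 0.062443
P80 = (1/0.062443)² = 16.0147² = 256.47 µm

P80 = 256.5 µm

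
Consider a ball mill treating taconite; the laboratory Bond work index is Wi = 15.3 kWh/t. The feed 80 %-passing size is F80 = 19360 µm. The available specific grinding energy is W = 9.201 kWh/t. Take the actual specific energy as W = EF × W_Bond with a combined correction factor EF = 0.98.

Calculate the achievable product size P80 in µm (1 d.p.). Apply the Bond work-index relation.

W = 10·Wi·(P80^(-½) − F80^(-½))
W_Bond = W / EF = 9.201 / 0.98 = 9.3888 kWh/t
⇒ 1/√P80 = W_Bond/(10 Wi) + 1/√F80
  = 9.3888/(10·15.3) + 1/√19360 = 0.061365 + 0.007187 = 0.068552
P80 = (1/0.068552)² = 14.5876² = 212.80 µm

P80 = 212.8 µm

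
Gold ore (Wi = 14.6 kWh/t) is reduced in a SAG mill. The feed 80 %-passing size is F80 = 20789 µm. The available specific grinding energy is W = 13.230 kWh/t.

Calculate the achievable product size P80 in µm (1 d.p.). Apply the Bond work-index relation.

Bond: W = 10·Wi·(1/√P80 − 1/√F80)
P80^-0.5 = F80^-0.5 + W/(10 Wi)
  = 13.2300/(10·14.6) + 1/√20789 = 0.090616 + 0.006936 = 0.097552
P80 = (1/0.097552)² = 10.2509² = 105.08 µm

P80 = 105.1 µm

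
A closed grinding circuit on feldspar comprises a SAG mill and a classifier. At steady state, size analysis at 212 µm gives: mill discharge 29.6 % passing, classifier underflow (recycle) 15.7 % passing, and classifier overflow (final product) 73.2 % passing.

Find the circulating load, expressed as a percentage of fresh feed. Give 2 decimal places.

Let r = R/F. Size balance at 212 µm:
(1+r)·d = r·u + o ⇒ r = (o−d)/(d−u)
r = (73.2 − 29.6)/(29.6 − 15.7) = 43.6/13.9 = 3.1367
CL = 100·r = 313.67 %

CL = 313.67 %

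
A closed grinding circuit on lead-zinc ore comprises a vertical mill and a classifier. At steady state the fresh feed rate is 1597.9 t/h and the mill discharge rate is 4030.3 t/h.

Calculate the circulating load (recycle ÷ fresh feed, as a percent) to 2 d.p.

CL = 152.22 %

M = F + R at steady state, so:
R = M − F = 4030.3 − 1597.9 = 2432.4 t/h
CL = 100·R/F = 100·2432.4/1597.9 = 152.22 %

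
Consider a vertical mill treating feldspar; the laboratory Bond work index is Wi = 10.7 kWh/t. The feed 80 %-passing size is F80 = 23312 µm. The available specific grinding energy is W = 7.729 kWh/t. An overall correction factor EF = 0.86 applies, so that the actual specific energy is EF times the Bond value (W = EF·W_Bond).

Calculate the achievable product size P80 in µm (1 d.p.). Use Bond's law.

Bond:  W = 10 Wi (1/√P − 1/√F)
W_Bond = W / EF = 7.729 / 0.86 = 8.9872 kWh/t
P80^(−½) = W_Bond/(10 Wi) + F80^(−½)
  = 8.9872/(10·10.7) + 1/√23312 = 0.083993 + 0.006550 = 0.090542
P80 = (1/0.090542)² = 11.0446² = 121.98 µm

P80 = 122.0 µm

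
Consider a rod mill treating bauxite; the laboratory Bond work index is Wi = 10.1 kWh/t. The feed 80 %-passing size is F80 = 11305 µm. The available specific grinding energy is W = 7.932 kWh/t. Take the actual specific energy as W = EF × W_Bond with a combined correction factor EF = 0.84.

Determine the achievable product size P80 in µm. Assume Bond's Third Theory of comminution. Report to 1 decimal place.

P80 = 94.4 µm

Bond:  W = 10 Wi (1/√P − 1/√F)
W_Bond = W / EF = 7.932 / 0.84 = 9.4429 kWh/t
⇒ 1/√P80 = W_Bond/(10·Wi) + 1/√F80
  = 9.4429/(10·10.1) + 1/√11305 = 0.093494 + 0.009405 = 0.102899
P80 = (1/0.102899)² = 9.7183² = 94.45 µm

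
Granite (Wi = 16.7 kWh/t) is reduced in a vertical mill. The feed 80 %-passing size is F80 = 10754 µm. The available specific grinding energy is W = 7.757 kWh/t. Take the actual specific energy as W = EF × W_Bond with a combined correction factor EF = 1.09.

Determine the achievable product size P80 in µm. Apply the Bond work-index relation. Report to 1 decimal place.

W = 10·Wi·[P80^(−½) − F80^(−½)]
W_Bond = W / EF = 7.757 / 1.09 = 7.1165 kWh/t
P80^(−½) = W_Bond/(10 Wi) + F80^(−½)
  = 7.1165/(10·16.7) + 1/√10754 = 0.042614 + 0.009643 = 0.052257
P80 = (1/0.052257)² = 19.1362² = 366.20 µm

P80 = 366.2 µm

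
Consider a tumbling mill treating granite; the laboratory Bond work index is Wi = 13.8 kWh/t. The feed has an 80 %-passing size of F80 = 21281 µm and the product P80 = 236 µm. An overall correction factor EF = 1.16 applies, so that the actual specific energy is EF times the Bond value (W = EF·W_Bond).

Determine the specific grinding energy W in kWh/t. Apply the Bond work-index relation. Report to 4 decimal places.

W_Bond = 10·Wi·(1/√P₈₀ − 1/√F₈₀)
1/√236 = 0.065094;  1/√21281 = 0.006855
W = 10·13.8·(0.065094 − 0.006855) = 8.0371 kWh/t
With EF = 1.16: W = 8.0371·1.16 = 9.3230 kWh/t

W = 9.3230 kWh/t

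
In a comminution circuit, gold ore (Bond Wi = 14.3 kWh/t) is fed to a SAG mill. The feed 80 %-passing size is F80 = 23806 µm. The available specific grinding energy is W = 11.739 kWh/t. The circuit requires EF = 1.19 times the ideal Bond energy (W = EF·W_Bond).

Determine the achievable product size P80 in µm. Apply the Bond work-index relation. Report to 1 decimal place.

W = 10 Wi / √P80 − 10 Wi / √F80
W_Bond = W / EF = 11.739 / 1.19 = 9.8647 kWh/t
1/√P80 = 1/√F80 + W_Bond/(10·Wi)
  = 9.8647/(10·14.3) + 1/√23806 = 0.068984 + 0.006481 = 0.075465
P80 = (1/0.075465)² = 13.2511² = 175.59 µm

P80 = 175.6 µm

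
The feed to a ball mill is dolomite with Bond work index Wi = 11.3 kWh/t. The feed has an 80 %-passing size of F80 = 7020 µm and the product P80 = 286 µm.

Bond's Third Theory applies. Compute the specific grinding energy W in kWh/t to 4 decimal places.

W = 10 Wi (1/√P80 − 1/√F80)  [Bond]
1/√286 = 0.059131;  1/√7020 = 0.011935
W = 10·11.3·(0.059131 − 0.011935) = 5.3331 kWh/t

W = 5.3331 kWh/t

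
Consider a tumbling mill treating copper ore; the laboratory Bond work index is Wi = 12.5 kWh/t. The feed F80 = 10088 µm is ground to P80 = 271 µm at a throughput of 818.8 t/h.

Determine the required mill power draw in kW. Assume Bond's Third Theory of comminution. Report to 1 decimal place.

W = 10 Wi (1/√P80 − 1/√F80)  [Bond]
W = 10·12.5·(1/√271 − 1/√10088) = 10·12.5·(0.050789) = 6.3487 kWh/t
Power = W × throughput = 6.3487 kWh/t × 818.8 t/h = 5198.3 kW

P = 5198.3 kW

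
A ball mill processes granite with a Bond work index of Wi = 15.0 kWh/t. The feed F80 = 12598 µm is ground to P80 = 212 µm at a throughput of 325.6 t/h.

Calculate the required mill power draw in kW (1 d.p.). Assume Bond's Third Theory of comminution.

P = 2919.2 kW

W = 10 Wi / √P80 − 10 Wi / √F80
W = 10·15.0·(1/√212 − 1/√12598) = 10·15.0·(0.059771) = 8.9656 kWh/t
Mill draw = 8.9656 × 325.6 = 2919.2 kW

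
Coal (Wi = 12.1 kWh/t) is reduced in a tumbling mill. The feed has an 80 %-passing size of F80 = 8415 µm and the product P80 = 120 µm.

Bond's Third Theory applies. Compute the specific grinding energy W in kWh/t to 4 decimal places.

W = 9.7267 kWh/t

W = 10·Wi·[P80^(−½) − F80^(−½)]
1/√120 = 0.091287;  1/√8415 = 0.010901
W = 10·12.1·(0.091287 − 0.010901) = 9.7267 kWh/t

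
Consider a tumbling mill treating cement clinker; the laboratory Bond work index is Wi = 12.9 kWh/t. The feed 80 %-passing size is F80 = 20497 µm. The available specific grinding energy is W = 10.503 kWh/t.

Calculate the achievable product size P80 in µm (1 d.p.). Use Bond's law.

Bond: W = 10·Wi·(1/√P80 − 1/√F80)
P80^(−½) = W/(10 Wi) + F80^(−½)
  = 10.5030/(10·12.9) + 1/√20497 = 0.081419 + 0.006985 = 0.088403
P80 = (1/0.088403)² = 11.3118² = 127.96 µm

P80 = 128.0 µm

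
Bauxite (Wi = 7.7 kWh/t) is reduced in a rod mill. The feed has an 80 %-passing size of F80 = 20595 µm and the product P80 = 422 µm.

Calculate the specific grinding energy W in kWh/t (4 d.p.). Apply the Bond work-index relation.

W = 10·Wi·(P80^(-½) − F80^(-½))
1/√422 = 0.048679;  1/√20595 = 0.006968
W = 10·7.7·(0.048679 − 0.006968) = 3.2118 kWh/t

W = 3.2118 kWh/t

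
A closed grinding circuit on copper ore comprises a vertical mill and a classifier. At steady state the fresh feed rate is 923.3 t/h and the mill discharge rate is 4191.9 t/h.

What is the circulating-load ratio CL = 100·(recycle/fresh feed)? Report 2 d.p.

M = F + R at steady state, so:
R = M − F = 4191.9 − 923.3 = 3268.6 t/h
CL = 100·R/F = 100·3268.6/923.3 = 354.01 %

CL = 354.01 %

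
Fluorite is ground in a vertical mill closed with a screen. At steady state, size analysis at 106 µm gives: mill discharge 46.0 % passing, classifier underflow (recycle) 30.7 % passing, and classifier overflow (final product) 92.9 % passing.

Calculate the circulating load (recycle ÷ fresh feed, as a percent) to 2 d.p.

Balance %-passing 106 µm (r = R/F):
d + r·d = r·u + o → r(d−u) = o−d
r = (92.9 − 46.0)/(46.0 − 30.7) = 46.9/15.3 = 3.0654
CL = 100·r = 306.54 %

CL = 306.54 %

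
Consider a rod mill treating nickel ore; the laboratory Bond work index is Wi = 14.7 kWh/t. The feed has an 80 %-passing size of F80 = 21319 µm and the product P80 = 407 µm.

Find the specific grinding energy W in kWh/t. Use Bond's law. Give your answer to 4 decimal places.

W = 10 Wi / √P80 − 10 Wi / √F80
1/√407 = 0.049568;  1/√21319 = 0.006849
W = 10·14.7·(0.049568 − 0.006849) = 6.2797 kWh/t

W = 6.2797 kWh/t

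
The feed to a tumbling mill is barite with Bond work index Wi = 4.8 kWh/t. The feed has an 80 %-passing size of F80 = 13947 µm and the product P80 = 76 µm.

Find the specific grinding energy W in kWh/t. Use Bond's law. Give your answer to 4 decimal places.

W = 5.0995 kWh/t

W = 10 Wi / √P80 − 10 Wi / √F80
1/√76 = 0.114708;  1/√13947 = 0.008468
W = 10·4.8·(0.114708 − 0.008468) = 5.0995 kWh/t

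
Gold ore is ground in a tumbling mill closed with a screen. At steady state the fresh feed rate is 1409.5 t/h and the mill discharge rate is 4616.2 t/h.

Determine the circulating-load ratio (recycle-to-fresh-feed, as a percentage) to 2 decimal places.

M = F + R at steady state, so:
R = M − F = 4616.2 − 1409.5 = 3206.7 t/h
CL = 100·R/F = 100·3206.7/1409.5 = 227.51 %

CL = 227.51 %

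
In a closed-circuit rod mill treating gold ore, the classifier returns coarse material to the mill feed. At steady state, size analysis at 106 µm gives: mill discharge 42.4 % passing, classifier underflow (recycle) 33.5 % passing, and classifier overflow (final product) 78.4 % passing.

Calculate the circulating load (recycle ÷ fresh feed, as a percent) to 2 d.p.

CL = 404.49 %

Two-product formula at 106 µm:
(1+r)d = ru + o → r = (o−d)/(d−u)
r = (78.4 − 42.4)/(42.4 − 33.5) = 36.0/8.9 = 4.0449
CL = 100·r = 404.49 %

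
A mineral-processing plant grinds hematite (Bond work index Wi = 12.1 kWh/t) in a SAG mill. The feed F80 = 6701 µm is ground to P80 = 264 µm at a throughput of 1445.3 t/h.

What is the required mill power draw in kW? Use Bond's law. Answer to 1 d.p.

P = 8626.8 kW

W_Bond = 10·Wi·(1/√P₈₀ − 1/√F₈₀)
W = 10·12.1·(1/√264 − 1/√6701) = 10·12.1·(0.049330) = 5.9689 kWh/t
Mill draw = 5.9689 × 1445.3 = 8626.8 kW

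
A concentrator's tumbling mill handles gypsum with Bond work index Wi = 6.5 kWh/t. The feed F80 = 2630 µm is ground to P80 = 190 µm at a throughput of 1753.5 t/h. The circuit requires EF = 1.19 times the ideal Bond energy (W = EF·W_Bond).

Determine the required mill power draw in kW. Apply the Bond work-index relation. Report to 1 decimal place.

P = 7195.1 kW

W = 10·Wi·[P80^(−½) − F80^(−½)]
W = 10·6.5·(1/√190 − 1/√2630) = 10·6.5·(0.053048) = 3.4481 kWh/t
Apply correction: 3.4481 × 1.19 = 4.1033 kWh/t
Power = W × throughput = 4.1033 kWh/t × 1753.5 t/h = 7195.1 kW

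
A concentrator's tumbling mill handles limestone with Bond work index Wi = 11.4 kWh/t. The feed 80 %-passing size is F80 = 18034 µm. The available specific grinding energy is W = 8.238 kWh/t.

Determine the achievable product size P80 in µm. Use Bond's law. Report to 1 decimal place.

P80 = 157.4 µm

W = 10 Wi (P80^-0.5 − F80^-0.5)
P80^(−½) = W/(10 Wi) + F80^(−½)
  = 8.2380/(10·11.4) + 1/√18034 = 0.072263 + 0.007447 = 0.079710
P80 = (1/0.079710)² = 12.5455² = 157.39 µm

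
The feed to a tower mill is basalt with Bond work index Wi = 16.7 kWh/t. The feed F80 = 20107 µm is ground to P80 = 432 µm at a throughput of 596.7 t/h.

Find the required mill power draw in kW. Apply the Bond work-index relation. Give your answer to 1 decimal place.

P = 4091.6 kW

W = 10 Wi (P80^-0.5 − F80^-0.5)
W = 10·16.7·(1/√432 − 1/√20107) = 10·16.7·(0.041060) = 6.8571 kWh/t
P = W·T = 6.8571·596.7 = 4091.6 kW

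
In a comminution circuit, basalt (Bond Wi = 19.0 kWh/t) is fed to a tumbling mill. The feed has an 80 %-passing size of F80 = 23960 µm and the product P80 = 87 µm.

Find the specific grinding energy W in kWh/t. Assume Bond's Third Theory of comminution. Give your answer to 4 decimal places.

W = 19.1427 kWh/t

W = 10·Wi·(P80^(-½) − F80^(-½))
1/√87 = 0.107211;  1/√23960 = 0.006460
W = 10·19.0·(0.107211 − 0.006460) = 19.1427 kWh/t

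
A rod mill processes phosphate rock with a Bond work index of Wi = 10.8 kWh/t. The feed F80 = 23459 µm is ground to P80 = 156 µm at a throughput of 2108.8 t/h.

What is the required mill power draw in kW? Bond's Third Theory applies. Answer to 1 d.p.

W = 10 Wi (1/√P80 − 1/√F80)  [Bond]
W = 10·10.8·(1/√156 − 1/√23459) = 10·10.8·(0.073535) = 7.9418 kWh/t
Mill draw = 7.9418 × 2108.8 = 16747.6 kW

P = 16747.6 kW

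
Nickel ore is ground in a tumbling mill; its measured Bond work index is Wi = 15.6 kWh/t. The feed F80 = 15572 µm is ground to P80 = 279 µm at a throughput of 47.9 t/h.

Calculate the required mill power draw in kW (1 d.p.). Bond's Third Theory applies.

W = 10 Wi (1/√P80 − 1/√F80)  [Bond]
W = 10·15.6·(1/√279 − 1/√15572) = 10·15.6·(0.051855) = 8.0894 kWh/t
P = W·T = 8.0894·47.9 = 387.5 kW

P = 387.5 kW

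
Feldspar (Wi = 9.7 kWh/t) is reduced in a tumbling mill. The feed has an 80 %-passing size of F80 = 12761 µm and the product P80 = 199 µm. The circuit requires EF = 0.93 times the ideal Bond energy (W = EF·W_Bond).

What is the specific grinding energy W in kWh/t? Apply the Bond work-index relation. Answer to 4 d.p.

W = 10 Wi (1/√P80 − 1/√F80)  [Bond]
1/√199 = 0.070888;  1/√12761 = 0.008852
W = 10·9.7·(0.070888 − 0.008852) = 6.0175 kWh/t
With EF = 0.93: W = 6.0175·0.93 = 5.5962 kWh/t

W = 5.5962 kWh/t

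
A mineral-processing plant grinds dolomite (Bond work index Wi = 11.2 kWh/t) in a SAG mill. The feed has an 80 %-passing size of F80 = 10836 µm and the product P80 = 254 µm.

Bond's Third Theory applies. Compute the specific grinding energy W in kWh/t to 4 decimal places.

Bond: W = 10·Wi·(1/√P80 − 1/√F80)
1/√254 = 0.062746;  1/√10836 = 0.009607
W = 10·11.2·(0.062746 − 0.009607) = 5.9516 kWh/t

W = 5.9516 kWh/t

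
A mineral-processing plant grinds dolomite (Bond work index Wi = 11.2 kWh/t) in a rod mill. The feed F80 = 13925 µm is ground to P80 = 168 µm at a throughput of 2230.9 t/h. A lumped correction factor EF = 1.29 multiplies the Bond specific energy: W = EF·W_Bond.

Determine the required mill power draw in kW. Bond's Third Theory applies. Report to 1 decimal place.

P = 22136.1 kW

W = 10 Wi (1/√P80 − 1/√F80)  [Bond]
W = 10·11.2·(1/√168 − 1/√13925) = 10·11.2·(0.068677) = 7.6919 kWh/t
With EF = 1.29: W = 7.6919·1.29 = 9.9225 kWh/t
P_mill = W·ṁ = 9.9225·2230.9 = 22136.1 kW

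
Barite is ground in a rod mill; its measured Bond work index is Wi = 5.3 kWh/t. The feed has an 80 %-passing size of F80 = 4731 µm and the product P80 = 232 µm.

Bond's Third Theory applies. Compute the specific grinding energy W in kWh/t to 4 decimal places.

W = 2.7091 kWh/t

W = 10 Wi (1/√P80 − 1/√F80)  [Bond]
1/√232 = 0.065653;  1/√4731 = 0.014539
W = 10·5.3·(0.065653 − 0.014539) = 2.7091 kWh/t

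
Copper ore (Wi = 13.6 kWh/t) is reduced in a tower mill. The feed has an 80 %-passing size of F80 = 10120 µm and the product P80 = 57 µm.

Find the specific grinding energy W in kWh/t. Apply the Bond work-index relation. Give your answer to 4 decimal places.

W = 16.6617 kWh/t

Bond:  W = 10 Wi (1/√P − 1/√F)
1/√57 = 0.132453;  1/√10120 = 0.009941
W = 10·13.6·(0.132453 − 0.009941) = 16.6617 kWh/t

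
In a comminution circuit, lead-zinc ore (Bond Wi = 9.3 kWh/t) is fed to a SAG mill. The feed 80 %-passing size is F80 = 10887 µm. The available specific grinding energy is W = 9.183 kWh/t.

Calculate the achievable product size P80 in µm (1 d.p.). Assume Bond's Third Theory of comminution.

Bond: W = 10·Wi·(1/√P80 − 1/√F80)
1/√P80 = 1/√F80 + W/(10·Wi)
  = 9.1830/(10·9.3) + 1/√10887 = 0.098742 + 0.009584 = 0.108326
P80 = (1/0.108326)² = 9.2314² = 85.22 µm

P80 = 85.2 µm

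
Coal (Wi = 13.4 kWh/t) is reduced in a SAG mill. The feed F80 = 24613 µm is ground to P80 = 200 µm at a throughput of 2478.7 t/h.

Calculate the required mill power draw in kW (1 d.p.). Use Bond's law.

Bond:  W = 10 Wi (1/√P − 1/√F)
W = 10·13.4·(1/√200 − 1/√24613) = 10·13.4·(0.064337) = 8.6211 kWh/t
Mill draw = 8.6211 × 2478.7 = 21369.1 kW

P = 21369.1 kW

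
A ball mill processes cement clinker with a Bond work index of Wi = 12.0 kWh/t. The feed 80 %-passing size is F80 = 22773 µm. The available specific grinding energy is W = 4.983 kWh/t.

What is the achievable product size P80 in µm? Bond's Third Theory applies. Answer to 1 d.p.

P80 = 431.3 µm

W_Bond = 10·Wi·(1/√P₈₀ − 1/√F₈₀)
P80^-0.5 = F80^-0.5 + W/(10 Wi)
  = 4.9830/(10·12.0) + 1/√22773 = 0.041525 + 0.006627 = 0.048152
P80 = (1/0.048152)² = 20.7677² = 431.30 µm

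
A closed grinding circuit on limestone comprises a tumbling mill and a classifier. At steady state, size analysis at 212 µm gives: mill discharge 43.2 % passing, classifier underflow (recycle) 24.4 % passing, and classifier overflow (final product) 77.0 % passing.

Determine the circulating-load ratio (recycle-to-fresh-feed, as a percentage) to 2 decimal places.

CL = 179.79 %

Let r = R/F. Size balance at 212 µm:
(1+r)d = ru + o → r = (o−d)/(d−u)
r = (77.0 − 43.2)/(43.2 − 24.4) = 33.8/18.8 = 1.7979
CL = 100·r = 179.79 %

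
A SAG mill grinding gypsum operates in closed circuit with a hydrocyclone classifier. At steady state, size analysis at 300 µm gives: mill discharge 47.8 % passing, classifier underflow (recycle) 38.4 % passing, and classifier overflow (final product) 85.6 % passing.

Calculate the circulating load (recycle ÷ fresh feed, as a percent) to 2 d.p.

Classifier node, passing 300 µm:
(1+r)·d = r·u + o ⇒ r = (o−d)/(d−u)
r = (85.6 − 47.8)/(47.8 − 38.4) = 37.8/9.4 = 4.0213
CL = 100·r = 402.13 %

CL = 402.13 %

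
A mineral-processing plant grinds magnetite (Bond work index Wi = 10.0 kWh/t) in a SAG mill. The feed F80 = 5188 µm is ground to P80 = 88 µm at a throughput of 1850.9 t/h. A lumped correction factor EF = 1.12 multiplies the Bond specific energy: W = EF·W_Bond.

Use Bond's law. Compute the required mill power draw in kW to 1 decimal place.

W = 10 Wi (P80^-0.5 − F80^-0.5)
W = 10·10.0·(1/√88 − 1/√5188) = 10·10.0·(0.092717) = 9.2717 kWh/t
W_actual = 1.12 × 9.2717 = 10.3843 kWh/t
P_mill = W·ṁ = 10.3843·1850.9 = 19220.3 kW

P = 19220.3 kW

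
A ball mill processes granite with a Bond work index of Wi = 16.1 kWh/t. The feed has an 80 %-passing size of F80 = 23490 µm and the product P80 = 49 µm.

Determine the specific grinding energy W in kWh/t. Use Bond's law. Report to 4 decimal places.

W = 21.9495 kWh/t

W = 10·Wi·[P80^(−½) − F80^(−½)]
1/√49 = 0.142857;  1/√23490 = 0.006525
W = 10·16.1·(0.142857 − 0.006525) = 21.9495 kWh/t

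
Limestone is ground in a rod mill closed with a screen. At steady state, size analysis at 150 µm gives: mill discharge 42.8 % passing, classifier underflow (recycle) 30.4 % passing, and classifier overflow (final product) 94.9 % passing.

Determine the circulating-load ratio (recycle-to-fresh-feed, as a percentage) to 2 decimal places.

Balance %-passing 150 µm (r = R/F):
(1+r)d = ru + o → r = (o−d)/(d−u)
r = (94.9 − 42.8)/(42.8 − 30.4) = 52.1/12.4 = 4.2016
CL = 100·r = 420.16 %

CL = 420.16 %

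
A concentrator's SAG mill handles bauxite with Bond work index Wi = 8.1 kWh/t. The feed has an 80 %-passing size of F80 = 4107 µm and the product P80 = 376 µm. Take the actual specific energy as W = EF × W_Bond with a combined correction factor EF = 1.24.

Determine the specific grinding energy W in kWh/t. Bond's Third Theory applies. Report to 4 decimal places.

W = 10 Wi / √P80 − 10 Wi / √F80
1/√376 = 0.051571;  1/√4107 = 0.015604
W = 10·8.1·(0.051571 − 0.015604) = 2.9133 kWh/t
W_actual = 1.24 × 2.9133 = 3.6125 kWh/t

W = 3.6125 kWh/t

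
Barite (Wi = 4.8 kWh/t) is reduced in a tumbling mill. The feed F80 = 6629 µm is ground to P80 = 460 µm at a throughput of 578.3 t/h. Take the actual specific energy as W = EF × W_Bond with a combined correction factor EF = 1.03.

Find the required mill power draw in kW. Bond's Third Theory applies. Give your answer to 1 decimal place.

W = 10 Wi (1/√P80 − 1/√F80)  [Bond]
W = 10·4.8·(1/√460 − 1/√6629) = 10·4.8·(0.034343) = 1.6485 kWh/t
W_actual = 1.03 × 1.6485 = 1.6979 kWh/t
P_mill = W·ṁ = 1.6979·578.3 = 981.9 kW

P = 981.9 kW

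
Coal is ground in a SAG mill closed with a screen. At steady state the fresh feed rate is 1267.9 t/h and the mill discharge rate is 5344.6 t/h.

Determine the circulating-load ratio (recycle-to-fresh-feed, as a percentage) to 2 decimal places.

CL = 321.53 %

Steady state: M = F + R.
R = M − F = 5344.6 − 1267.9 = 4076.7 t/h
CL = 100·R/F = 100·4076.7/1267.9 = 321.53 %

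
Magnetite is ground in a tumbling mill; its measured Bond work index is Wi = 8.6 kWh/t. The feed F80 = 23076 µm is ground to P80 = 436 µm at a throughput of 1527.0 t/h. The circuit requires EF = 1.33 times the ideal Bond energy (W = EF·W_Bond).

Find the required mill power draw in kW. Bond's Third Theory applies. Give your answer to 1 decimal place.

P = 7214.8 kW

W = 10 Wi / √P80 − 10 Wi / √F80
W = 10·8.6·(1/√436 − 1/√23076) = 10·8.6·(0.041308) = 3.5525 kWh/t
W_actual = 1.33 × 3.5525 = 4.7249 kWh/t
Mill draw = 4.7249 × 1527.0 = 7214.8 kW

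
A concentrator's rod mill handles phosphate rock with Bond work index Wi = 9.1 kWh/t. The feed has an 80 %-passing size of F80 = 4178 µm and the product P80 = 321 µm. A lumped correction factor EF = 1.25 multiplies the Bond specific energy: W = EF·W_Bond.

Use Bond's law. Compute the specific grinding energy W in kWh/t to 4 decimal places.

W = 10·Wi·[P80^(−½) − F80^(−½)]
1/√321 = 0.055815;  1/√4178 = 0.015471
W = 10·9.1·(0.055815 − 0.015471) = 3.6713 kWh/t
Apply correction: 3.6713 × 1.25 = 4.5891 kWh/t

W = 4.5891 kWh/t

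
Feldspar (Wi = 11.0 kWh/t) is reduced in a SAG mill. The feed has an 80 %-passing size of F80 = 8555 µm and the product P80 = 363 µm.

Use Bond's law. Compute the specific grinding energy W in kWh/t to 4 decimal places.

W = 4.5842 kWh/t

Bond: W = 10·Wi·(1/√P80 − 1/√F80)
1/√363 = 0.052486;  1/√8555 = 0.010812
W = 10·11.0·(0.052486 − 0.010812) = 4.5842 kWh/t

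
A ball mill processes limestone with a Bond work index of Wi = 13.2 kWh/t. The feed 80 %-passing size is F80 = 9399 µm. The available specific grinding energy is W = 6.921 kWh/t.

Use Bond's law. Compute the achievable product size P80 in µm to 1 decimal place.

P80 = 254.0 µm

Bond:  W = 10 Wi (1/√P − 1/√F)
⇒ 1/√P80 = W/(10·Wi) + 1/√F80
  = 6.9210/(10·13.2) + 1/√9399 = 0.052432 + 0.010315 = 0.062747
P80 = (1/0.062747)² = 15.9371² = 253.99 µm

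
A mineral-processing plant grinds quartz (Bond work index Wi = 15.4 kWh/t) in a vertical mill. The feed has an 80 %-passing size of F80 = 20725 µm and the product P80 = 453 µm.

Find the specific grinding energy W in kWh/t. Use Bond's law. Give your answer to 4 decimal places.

W = 10 Wi (1/√P80 − 1/√F80)  [Bond]
1/√453 = 0.046984;  1/√20725 = 0.006946
W = 10·15.4·(0.046984 − 0.006946) = 6.1658 kWh/t

W = 6.1658 kWh/t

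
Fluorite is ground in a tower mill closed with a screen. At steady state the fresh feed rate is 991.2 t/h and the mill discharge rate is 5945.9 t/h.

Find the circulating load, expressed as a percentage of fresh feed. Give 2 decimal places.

M = F + R at steady state, so:
R = M − F = 5945.9 − 991.2 = 4954.7 t/h
CL = 100·R/F = 100·4954.7/991.2 = 499.87 %

CL = 499.87 %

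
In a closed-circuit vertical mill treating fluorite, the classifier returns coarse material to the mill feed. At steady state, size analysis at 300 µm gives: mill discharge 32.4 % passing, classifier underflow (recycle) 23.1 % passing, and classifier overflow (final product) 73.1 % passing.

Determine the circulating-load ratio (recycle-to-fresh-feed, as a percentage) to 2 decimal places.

CL = 437.63 %

Classifier node, passing 300 µm:
(1+r)·d = r·u + o ⇒ r = (o−d)/(d−u)
r = (73.1 − 32.4)/(32.4 − 23.1) = 40.7/9.3 = 4.3763
CL = 100·r = 437.63 %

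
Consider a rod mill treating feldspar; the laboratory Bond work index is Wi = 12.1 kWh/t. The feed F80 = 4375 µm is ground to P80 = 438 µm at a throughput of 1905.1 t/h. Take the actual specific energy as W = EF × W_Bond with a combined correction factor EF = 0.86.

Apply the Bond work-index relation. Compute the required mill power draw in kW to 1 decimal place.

W = 10 Wi (1/√P80 − 1/√F80)  [Bond]
W = 10·12.1·(1/√438 − 1/√4375) = 10·12.1·(0.032663) = 3.9523 kWh/t
W_actual = 0.86 × 3.9523 = 3.3989 kWh/t
Mill draw = 3.3989 × 1905.1 = 6475.3 kW

P = 6475.3 kW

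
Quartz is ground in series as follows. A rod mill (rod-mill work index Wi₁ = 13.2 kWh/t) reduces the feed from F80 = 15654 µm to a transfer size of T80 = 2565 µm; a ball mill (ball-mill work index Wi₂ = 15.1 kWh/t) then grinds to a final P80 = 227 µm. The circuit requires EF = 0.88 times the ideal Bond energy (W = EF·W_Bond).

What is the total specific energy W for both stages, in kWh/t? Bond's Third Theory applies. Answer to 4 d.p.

W = 7.5610 kWh/t

W = 10 Wi (P80^-0.5 − F80^-0.5)
Stage 1 (15654→2565 µm, Wi₁=13.2): W₁ = 10·13.2·(0.019745 − 0.007993) = 1.5513 kWh/t
Stage 2 (2565→227 µm, Wi₂=15.1): W₂ = 10·15.1·(0.066372 − 0.019745) = 7.0407 kWh/t
W = W₁ + W₂ = 1.5513 + 7.0407 = 8.5920 kWh/t
Apply correction: 8.5920 × 0.88 = 7.5610 kWh/t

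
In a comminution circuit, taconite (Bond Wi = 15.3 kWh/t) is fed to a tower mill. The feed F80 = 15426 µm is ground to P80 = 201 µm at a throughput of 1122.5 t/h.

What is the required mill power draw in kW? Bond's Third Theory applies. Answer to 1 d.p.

W = 10 Wi (P80^-0.5 − F80^-0.5)
W = 10·15.3·(1/√201 − 1/√15426) = 10·15.3·(0.062483) = 9.5599 kWh/t
P = W·T = 9.5599·1122.5 = 10731.0 kW

P = 10731.0 kW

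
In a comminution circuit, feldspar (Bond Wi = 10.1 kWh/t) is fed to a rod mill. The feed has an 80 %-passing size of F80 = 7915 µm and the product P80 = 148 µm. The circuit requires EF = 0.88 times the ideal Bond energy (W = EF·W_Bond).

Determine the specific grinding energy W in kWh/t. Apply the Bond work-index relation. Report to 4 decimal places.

W = 10 Wi / √P80 − 10 Wi / √F80
1/√148 = 0.082199;  1/√7915 = 0.011240
W = 10·10.1·(0.082199 − 0.011240) = 7.1669 kWh/t
Corrected W = EF·W_Bond = 0.88·7.1669 = 6.3069 kWh/t

W = 6.3069 kWh/t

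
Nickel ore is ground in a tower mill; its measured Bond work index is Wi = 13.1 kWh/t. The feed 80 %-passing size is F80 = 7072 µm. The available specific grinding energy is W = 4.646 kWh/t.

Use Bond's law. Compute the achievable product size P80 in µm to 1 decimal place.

P80 = 445.9 µm

W_Bond = 10·Wi·(1/√P₈₀ − 1/√F₈₀)
⇒ 1/√P80 = W/(10·Wi) + 1/√F80
  = 4.6460/(10·13.1) + 1/√7072 = 0.035466 + 0.011891 = 0.047357
P80 = (1/0.047357)² = 21.1162² = 445.90 µm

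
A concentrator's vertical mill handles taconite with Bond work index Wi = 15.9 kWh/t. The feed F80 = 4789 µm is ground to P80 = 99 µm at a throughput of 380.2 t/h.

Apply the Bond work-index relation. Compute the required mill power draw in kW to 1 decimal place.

P = 5202.1 kW

W_Bond = 10·Wi·(1/√P₈₀ − 1/√F₈₀)
W = 10·15.9·(1/√99 − 1/√4789) = 10·15.9·(0.086053) = 13.6825 kWh/t
Power = W × throughput = 13.6825 kWh/t × 380.2 t/h = 5202.1 kW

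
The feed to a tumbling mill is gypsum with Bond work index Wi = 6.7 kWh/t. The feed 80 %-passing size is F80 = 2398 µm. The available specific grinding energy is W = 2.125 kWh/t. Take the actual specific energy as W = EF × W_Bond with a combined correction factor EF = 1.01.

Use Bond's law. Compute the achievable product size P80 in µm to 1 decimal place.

P80 = 372.3 µm

W = 10 Wi / √P80 − 10 Wi / √F80
W_Bond = W / EF = 2.125 / 1.01 = 2.1040 kWh/t
1/√P80 = 1/√F80 + W_Bond/(10·Wi)
  = 2.1040/(10·6.7) + 1/√2398 = 0.031402 + 0.020421 = 0.051823
P80 = (1/0.051823)² = 19.2963² = 372.35 µm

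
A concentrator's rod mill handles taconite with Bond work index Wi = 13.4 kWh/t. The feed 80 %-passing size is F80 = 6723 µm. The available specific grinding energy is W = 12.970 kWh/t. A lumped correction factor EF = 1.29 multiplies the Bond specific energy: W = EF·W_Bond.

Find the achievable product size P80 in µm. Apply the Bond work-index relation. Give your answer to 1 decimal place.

Bond:  W = 10 Wi (1/√P − 1/√F)
W_Bond = W / EF = 12.970 / 1.29 = 10.0543 kWh/t
P80^(−½) = W_Bond/(10 Wi) + F80^(−½)
  = 10.0543/(10·13.4) + 1/√6723 = 0.075032 + 0.012196 = 0.087228
P80 = (1/0.087228)² = 11.4642² = 131.43 µm

P80 = 131.4 µm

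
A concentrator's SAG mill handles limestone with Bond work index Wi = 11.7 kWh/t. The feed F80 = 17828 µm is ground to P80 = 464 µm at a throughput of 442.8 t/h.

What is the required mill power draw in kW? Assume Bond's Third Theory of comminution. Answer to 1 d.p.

W = 10 Wi (1/√P80 − 1/√F80)  [Bond]
W = 10·11.7·(1/√464 − 1/√17828) = 10·11.7·(0.038934) = 4.5553 kWh/t
P = W·T = 4.5553·442.8 = 2017.1 kW

P = 2017.1 kW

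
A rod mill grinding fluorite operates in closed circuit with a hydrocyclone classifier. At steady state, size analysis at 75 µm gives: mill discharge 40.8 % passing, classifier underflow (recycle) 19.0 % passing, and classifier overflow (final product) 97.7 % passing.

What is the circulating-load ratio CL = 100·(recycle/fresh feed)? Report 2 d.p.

CL = 261.01 %

Balance %-passing 75 µm (r = R/F):
(1+r)·d = r·u + o ⇒ r = (o−d)/(d−u)
r = (97.7 − 40.8)/(40.8 − 19.0) = 56.9/21.8 = 2.6101
CL = 100·r = 261.01 %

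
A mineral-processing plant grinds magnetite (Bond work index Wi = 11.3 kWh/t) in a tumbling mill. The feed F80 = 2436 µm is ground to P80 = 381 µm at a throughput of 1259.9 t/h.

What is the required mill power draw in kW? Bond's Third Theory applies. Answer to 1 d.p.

P = 4409.2 kW

W = 10·Wi·[P80^(−½) − F80^(−½)]
W = 10·11.3·(1/√381 − 1/√2436) = 10·11.3·(0.030971) = 3.4997 kWh/t
Power = W × throughput = 3.4997 kWh/t × 1259.9 t/h = 4409.2 kW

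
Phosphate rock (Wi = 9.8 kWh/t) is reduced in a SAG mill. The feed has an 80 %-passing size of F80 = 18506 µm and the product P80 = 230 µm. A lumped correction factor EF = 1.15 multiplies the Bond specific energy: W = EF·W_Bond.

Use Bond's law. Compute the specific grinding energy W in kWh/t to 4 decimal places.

W = 10·Wi·[P80^(−½) − F80^(−½)]
1/√230 = 0.065938;  1/√18506 = 0.007351
W = 10·9.8·(0.065938 − 0.007351) = 5.7415 kWh/t
W_actual = 1.15 × 5.7415 = 6.6028 kWh/t

W = 6.6028 kWh/t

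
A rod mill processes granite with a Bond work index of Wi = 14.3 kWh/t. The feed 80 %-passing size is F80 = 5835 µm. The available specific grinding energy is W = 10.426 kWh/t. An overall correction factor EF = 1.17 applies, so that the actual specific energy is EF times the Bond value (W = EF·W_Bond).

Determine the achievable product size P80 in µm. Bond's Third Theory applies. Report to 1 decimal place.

P80 = 175.9 µm

Bond:  W = 10 Wi (1/√P − 1/√F)
W_Bond = W / EF = 10.426 / 1.17 = 8.9111 kWh/t
P80^(−½) = W_Bond/(10 Wi) + F80^(−½)
  = 8.9111/(10·14.3) + 1/√5835 = 0.062315 + 0.013091 = 0.075407
P80 = (1/0.075407)² = 13.2614² = 175.87 µm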